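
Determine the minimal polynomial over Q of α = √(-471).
m_α(x) = x^2 + 471

α satisfies α^2 + 471 = 0, so x^2 + 471 annihilates α. Since d = -471 is squarefree and ≠ 1, it is not a perfect square in Q, so x^2 + 471 has no rational root and is therefore irreducible over Q (a degree-2 polynomial over a field is irreducible iff it has no root). Hence m_α(x) = x^2 + 471.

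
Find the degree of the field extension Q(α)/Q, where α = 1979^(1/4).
[Q(α):Q] = 4

α is a root of x^4 - 1979. By Eisenstein's criterion at the prime p = 1979 (which divides the constant term 1979 but p^2 = 3916441 does not, since 1979 is squarefree), x^4 - 1979 is irreducible over Q. Hence [Q(α):Q] = 4.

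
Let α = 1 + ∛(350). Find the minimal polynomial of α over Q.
m_α(x) = x^3 - 3x^2 + 3x - 351

Set β = α - 1 = ∛(350), so β^3 = 350. Then (α - 1)^3 - 350 = 0, i.e. α is a root of g(x) = (x - 1)^3 - 350 = x^3 - 3x^2 + 3x - 351. Since g(x) = h(x - 1) where h(x) = x^3 - 350, and h is irreducible over Q (because 350 is not a perfect cube, so h has no rational root, and a monic cubic with no rational root is irreducible), g is also irreducible (irreducibility is preserved under the substitution x → x - 1). Hence m_α(x) = x^3 - 3x^2 + 3x - 351.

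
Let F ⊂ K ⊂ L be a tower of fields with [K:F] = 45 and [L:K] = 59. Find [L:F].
[L:F] = 2655

The tower law says that for any tower of field extensions F ⊂ K ⊂ L with finite degrees, [L:F] = [L:K] · [K:F]. Here this gives [L:F] = 59 · 45 = 2655.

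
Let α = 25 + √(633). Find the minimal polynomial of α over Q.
m_α(x) = x^2 - 50x - 8

From α - 25 = √(633), squaring gives (α - 25)^2 = 633, i.e. α^2 - 50α + 625 = 633, so α^2 - 50α - 8 = 0. The discriminant of x^2 - 50x - 8 is (-50)^2 - 4·(-8) = 2500 + 32 = 2532, and 4·(633) is not a perfect square in Q since 633 is squarefree and ≠ 1. Hence x^2 - 50x - 8 is irreducible over Q and is the minimal polynomial of α.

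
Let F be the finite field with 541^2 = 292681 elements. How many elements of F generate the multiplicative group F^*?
There are φ(292680) = 77760 primitive elements

F_q^* is cyclic of order q - 1 = 292680. A cyclic group of order m has exactly φ(m) generators. Here m = 292680 = 2^3 · 3^3 · 5 · 271, so the number of primitive elements is φ(292680) = 77760.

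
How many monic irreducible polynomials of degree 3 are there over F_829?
There are 189907320 monic irreducible polynomials of degree 3 over F_829

Each element of F_{829^3} that lies in no proper subfield is a root of exactly one monic irreducible of degree 3 over F_829, and each such polynomial has 3 distinct roots in F_{829^3}. By Möbius inversion the count is N_829(3) = (1/3) Σ_{d|3} μ(3/d) · 829^d = (1/3)(μ(3)·829^1 + μ(1)·829^3) = 569721960/3 = 189907320.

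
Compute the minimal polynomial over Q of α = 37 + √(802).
m_α(x) = x^2 - 74x + 567

From α - 37 = √(802), squaring gives (α - 37)^2 = 802, i.e. α^2 - 74α + 1369 = 802, so α^2 - 74α + 567 = 0. The discriminant of x^2 - 74x + 567 is (-74)^2 - 4·(567) = 5476 - 2268 = 3208, and 4·(802) is not a perfect square in Q since 802 is squarefree and ≠ 1. Hence x^2 - 74x + 567 is irreducible over Q and is the minimal polynomial of α.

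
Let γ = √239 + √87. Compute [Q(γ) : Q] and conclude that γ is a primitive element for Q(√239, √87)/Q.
[Q(γ) : Q] = 4 (equivalently, Q(γ) = Q(√239, √87))

Obviously Q(γ) ⊆ Q(√239, √87), and [Q(√239, √87):Q] = 4 (since 239, 87 are distinct squarefree integers > 1 with 20793 not a perfect square). To show equality we compute the minimal polynomial of γ. From γ = √239 + √87: γ^2 = 239 + 2√(20793) + 87 = 326 + 2√(20793), so γ^2 - 326 = 2√(20793); squaring, (γ^2 - 326)^2 = 4·20793, i.e. γ^4 - 652γ^2 + 106276 - 83172 = 0, i.e. γ^4 - 652γ^2 + 23104 = 0. So γ is a root of x^4 - 652x^2 + 23104. This polynomial is irreducible over Q: it has no rational root (each ±√239 ± √87 is irrational), and any factorization into two quadratics over Q would force √(20793) ∈ Q (pairing opposite roots) or √239, √87 ∈ Q (other pairings), all impossible. Hence [Q(γ):Q] = 4 = [Q(√239, √87):Q], so Q(γ) = Q(√239, √87).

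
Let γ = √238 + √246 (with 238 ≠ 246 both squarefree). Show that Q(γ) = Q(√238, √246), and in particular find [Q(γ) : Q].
[Q(γ) : Q] = 4 (equivalently, Q(γ) = Q(√238, √246))

Obviously Q(γ) ⊆ Q(√238, √246), and [Q(√238, √246):Q] = 4 (since 238, 246 are distinct squarefree integers > 1 with 58548 not a perfect square). To show equality we compute the minimal polynomial of γ. From γ = √238 + √246: γ^2 = 238 + 2√(58548) + 246 = 484 + 2√(58548), so γ^2 - 484 = 2√(58548); squaring, (γ^2 - 484)^2 = 4·58548, i.e. γ^4 - 968γ^2 + 234256 - 234192 = 0, i.e. γ^4 - 968γ^2 + 64 = 0. So γ is a root of x^4 - 968x^2 + 64. This polynomial is irreducible over Q: it has no rational root (each ±√238 ± √246 is irrational), and any factorization into two quadratics over Q would force √(58548) ∈ Q (pairing opposite roots) or √238, √246 ∈ Q (other pairings), all impossible. Hence [Q(γ):Q] = 4 = [Q(√238, √246):Q], so Q(γ) = Q(√238, √246).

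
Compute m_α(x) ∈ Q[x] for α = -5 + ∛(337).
m_α(x) = x^3 + 15x^2 + 75x - 212

Set β = α + 5 = ∛(337), so β^3 = 337. Then (α + 5)^3 - 337 = 0, i.e. α is a root of g(x) = (x + 5)^3 - 337 = x^3 + 15x^2 + 75x - 212. Since g(x) = h(x + 5) where h(x) = x^3 - 337, and h is irreducible over Q (because 337 is not a perfect cube, so h has no rational root, and a monic cubic with no rational root is irreducible), g is also irreducible (irreducibility is preserved under the substitution x → x + 5). Hence m_α(x) = x^3 + 15x^2 + 75x - 212.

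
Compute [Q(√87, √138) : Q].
[Q(√87, √138) : Q] = 4

[Q(√87):Q] = 2 (min poly x^2 - 87, irreducible since 87 is squarefree > 1). For the top step, suppose √138 ∈ Q(√87), say √138 = c + d√87 with c, d ∈ Q. Squaring: 138 = c^2 + 87d^2 + 2cd√87. Since √87 ∉ Q this forces 2cd = 0. If d = 0 then √138 = c ∈ Q, contradicting 138 squarefree > 1. If c = 0 then 138 = 87d^2, so 87·138 = (87d)^2 is a perfect square in Q — but 87·138 = 12006 is not a perfect square (since 87 and 138 are distinct squarefree integers). Contradiction. Hence √138 ∉ Q(√87), so x^2 - 138 stays irreducible over Q(√87) and [Q(√87, √138) : Q(√87)] = 2. By the tower law, [Q(√87, √138) : Q] = 2 · 2 = 4.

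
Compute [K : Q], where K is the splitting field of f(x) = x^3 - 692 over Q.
[K : Q] = 6

The roots of x^3 - 692 are ∛692, ω∛692, ω^2∛692 where ω = e^(2πi/3) is a primitive cube root of unity, so K = Q(∛692, ω). Now [Q(∛692):Q] = 3 (since 692 is not a perfect cube, x^3 - 692 is irreducible) and [Q(ω):Q] = 2. Both 2 and 3 divide [K:Q], and [K:Q] ≤ 3·2 = 6, so [K:Q] = 6. (Equivalently: Q(∛692) ⊂ R but ω ∉ R, so [K : Q(∛692)] = 2.)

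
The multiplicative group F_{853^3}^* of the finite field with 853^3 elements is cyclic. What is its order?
|F_{853^3}^*| = 620650476

F_{853^3} has 853^3 = 620650477 elements; its multiplicative group consists of all nonzero elements, so |F_{853^3}^*| = 620650477 - 1 = 620650476. (It is cyclic since any finite subgroup of the multiplicative group of a field is cyclic.)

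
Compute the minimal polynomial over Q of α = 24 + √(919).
m_α(x) = x^2 - 48x - 343

From α - 24 = √(919), squaring gives (α - 24)^2 = 919, i.e. α^2 - 48α + 576 = 919, so α^2 - 48α - 343 = 0. The discriminant of x^2 - 48x - 343 is (-48)^2 - 4·(-343) = 2304 + 1372 = 3676, and 4·(919) is not a perfect square in Q since 919 is squarefree and ≠ 1. Hence x^2 - 48x - 343 is irreducible over Q and is the minimal polynomial of α.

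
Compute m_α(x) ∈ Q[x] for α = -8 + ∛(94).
m_α(x) = x^3 + 24x^2 + 192x + 418

Set β = α + 8 = ∛(94), so β^3 = 94. Then (α + 8)^3 - 94 = 0, i.e. α is a root of g(x) = (x + 8)^3 - 94 = x^3 + 24x^2 + 192x + 418. Since g(x) = h(x + 8) where h(x) = x^3 - 94, and h is irreducible over Q (because 94 is not a perfect cube, so h has no rational root, and a monic cubic with no rational root is irreducible), g is also irreducible (irreducibility is preserved under the substitution x → x + 8). Hence m_α(x) = x^3 + 24x^2 + 192x + 418.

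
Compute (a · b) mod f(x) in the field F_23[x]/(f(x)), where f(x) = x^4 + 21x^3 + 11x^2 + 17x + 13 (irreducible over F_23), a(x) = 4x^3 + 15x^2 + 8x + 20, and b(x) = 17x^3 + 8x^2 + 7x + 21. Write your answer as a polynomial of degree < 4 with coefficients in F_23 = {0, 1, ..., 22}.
a · b ≡ 10x^3 + 7x^2 + 22x + 8 (mod f(x))

Multiply in F_23[x]: a(x)·b(x) = (4x^3 + 15x^2 + 8x + 20)·(17x^3 + 8x^2 + 7x + 21) = 22x^6 + 11x^5 + 8x^4 + 18x^3 + 2x^2 + 9x + 6. This has degree ≥ 4, so divide by f(x) over F_23: 22x^6 + 11x^5 + 8x^4 + 18x^3 + 2x^2 + 9x + 6 = (22x^2 + 9x + 14)·(x^4 + 21x^3 + 11x^2 + 17x + 13) + (10x^3 + 7x^2 + 22x + 8). Hence a·b ≡ 10x^3 + 7x^2 + 22x + 8 (mod f). (F_23[x]/(f) is a field with 23^4 = 279841 elements since f is irreducible of degree 4.)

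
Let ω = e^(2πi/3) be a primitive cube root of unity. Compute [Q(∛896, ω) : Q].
[Q(∛896, ω) : Q] = 6

[Q(∛896):Q] = 3 (min poly x^3 - 896, irreducible since 896 is not a perfect cube). [Q(ω):Q] = 2 (min poly x^2 + x + 1). Since Q(∛896) ⊂ R and ω ∉ R, we have ω ∉ Q(∛896), so x^2 + x + 1 remains irreducible over Q(∛896) and [Q(∛896, ω) : Q(∛896)] = 2. By the tower law, [Q(∛896, ω) : Q] = 3 · 2 = 6. (In fact Q(∛896, ω) is the splitting field of x^3 - 896 over Q.)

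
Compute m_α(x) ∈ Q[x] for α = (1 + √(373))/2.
m_α(x) = x^2 - x - 93

From 2α - 1 = √(373), squaring gives (2α - 1)^2 = 373, i.e. 4α^2 - 4α + 1 = 373, so α^2 - α + (1 - 373)/4 = 0. Since 373 ≡ 1 (mod 4), (1 - 373)/4 = -93 ∈ Z. The polynomial x^2 - x - 93 has discriminant 1 - 4·(-93) = 373, which is not a perfect square in Q (d = 373 is squarefree and ≠ 1), so x^2 - x - 93 is irreducible over Q. It is the minimal polynomial of α.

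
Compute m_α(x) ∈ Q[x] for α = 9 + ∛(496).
m_α(x) = x^3 - 27x^2 + 243x - 1225

Set β = α - 9 = ∛(496), so β^3 = 496. Then (α - 9)^3 - 496 = 0, i.e. α is a root of g(x) = (x - 9)^3 - 496 = x^3 - 27x^2 + 243x - 1225. Since g(x) = h(x - 9) where h(x) = x^3 - 496, and h is irreducible over Q (because 496 is not a perfect cube, so h has no rational root, and a monic cubic with no rational root is irreducible), g is also irreducible (irreducibility is preserved under the substitution x → x - 9). Hence m_α(x) = x^3 - 27x^2 + 243x - 1225.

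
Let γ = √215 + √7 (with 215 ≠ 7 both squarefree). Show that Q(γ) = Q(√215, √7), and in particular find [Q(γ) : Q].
[Q(γ) : Q] = 4 (equivalently, Q(γ) = Q(√215, √7))

Obviously Q(γ) ⊆ Q(√215, √7), and [Q(√215, √7):Q] = 4 (since 215, 7 are distinct squarefree integers > 1 with 1505 not a perfect square). To show equality we compute the minimal polynomial of γ. From γ = √215 + √7: γ^2 = 215 + 2√(1505) + 7 = 222 + 2√(1505), so γ^2 - 222 = 2√(1505); squaring, (γ^2 - 222)^2 = 4·1505, i.e. γ^4 - 444γ^2 + 49284 - 6020 = 0, i.e. γ^4 - 444γ^2 + 43264 = 0. So γ is a root of x^4 - 444x^2 + 43264. This polynomial is irreducible over Q: it has no rational root (each ±√215 ± √7 is irrational), and any factorization into two quadratics over Q would force √(1505) ∈ Q (pairing opposite roots) or √215, √7 ∈ Q (other pairings), all impossible. Hence [Q(γ):Q] = 4 = [Q(√215, √7):Q], so Q(γ) = Q(√215, √7).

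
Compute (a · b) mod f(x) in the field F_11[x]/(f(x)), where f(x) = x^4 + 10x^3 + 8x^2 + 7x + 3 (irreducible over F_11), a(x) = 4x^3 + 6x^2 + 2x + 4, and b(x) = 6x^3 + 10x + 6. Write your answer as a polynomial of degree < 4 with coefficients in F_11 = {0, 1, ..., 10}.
a · b ≡ 7x^3 + 6x^2 + 3x (mod f(x))

Multiply in F_11[x]: a(x)·b(x) = (4x^3 + 6x^2 + 2x + 4)·(6x^3 + 10x + 6) = 2x^6 + 3x^5 + 8x^4 + 9x^3 + x^2 + 8x + 2. This has degree ≥ 4, so divide by f(x) over F_11: 2x^6 + 3x^5 + 8x^4 + 9x^3 + x^2 + 8x + 2 = (2x^2 + 5x + 8)·(x^4 + 10x^3 + 8x^2 + 7x + 3) + (7x^3 + 6x^2 + 3x). Hence a·b ≡ 7x^3 + 6x^2 + 3x (mod f). (F_11[x]/(f) is a field with 11^4 = 14641 elements since f is irreducible of degree 4.)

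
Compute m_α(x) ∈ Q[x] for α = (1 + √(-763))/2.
m_α(x) = x^2 - x + 191

From 2α - 1 = √(-763), squaring gives (2α - 1)^2 = -763, i.e. 4α^2 - 4α + 1 = -763, so α^2 - α + (1 + 763)/4 = 0. Since -763 ≡ 1 (mod 4), (1 + 763)/4 = 191 ∈ Z. The polynomial x^2 - x + 191 has discriminant 1 - 4·(191) = -763, which is not a perfect square in Q (d = -763 is squarefree and ≠ 1), so x^2 - x + 191 is irreducible over Q. It is the minimal polynomial of α.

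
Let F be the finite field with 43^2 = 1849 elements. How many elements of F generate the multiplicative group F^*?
There are φ(1848) = 480 primitive elements

F_q^* is cyclic of order q - 1 = 1848. A cyclic group of order m has exactly φ(m) generators. Here m = 1848 = 2^3 · 3 · 7 · 11, so the number of primitive elements is φ(1848) = 480.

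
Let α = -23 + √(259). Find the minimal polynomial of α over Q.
m_α(x) = x^2 + 46x + 270

From α + 23 = √(259), squaring gives (α + 23)^2 = 259, i.e. α^2 + 46α + 529 = 259, so α^2 + 46α + 270 = 0. The discriminant of x^2 + 46x + 270 is (46)^2 - 4·(270) = 2116 - 1080 = 1036, and 4·(259) is not a perfect square in Q since 259 is squarefree and ≠ 1. Hence x^2 + 46x + 270 is irreducible over Q and is the minimal polynomial of α.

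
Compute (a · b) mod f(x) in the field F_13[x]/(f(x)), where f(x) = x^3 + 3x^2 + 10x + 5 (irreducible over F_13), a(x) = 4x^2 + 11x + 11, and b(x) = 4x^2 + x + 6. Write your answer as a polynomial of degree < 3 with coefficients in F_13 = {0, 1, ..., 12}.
a · b ≡ 10x^2 + 10x + 1 (mod f(x))

Multiply in F_13[x]: a(x)·b(x) = (4x^2 + 11x + 11)·(4x^2 + x + 6) = 3x^4 + 9x^3 + x^2 + 12x + 1. This has degree ≥ 3, so divide by f(x) over F_13: 3x^4 + 9x^3 + x^2 + 12x + 1 = (3x)·(x^3 + 3x^2 + 10x + 5) + (10x^2 + 10x + 1). Hence a·b ≡ 10x^2 + 10x + 1 (mod f). (F_13[x]/(f) is a field with 13^3 = 2197 elements since f is irreducible of degree 3.)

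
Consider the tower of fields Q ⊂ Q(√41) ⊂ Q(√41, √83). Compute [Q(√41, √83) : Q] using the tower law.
[Q(√41, √83) : Q] = 4

[Q(√41):Q] = 2 (min poly x^2 - 41, irreducible since 41 is squarefree > 1). For the top step, suppose √83 ∈ Q(√41), say √83 = c + d√41 with c, d ∈ Q. Squaring: 83 = c^2 + 41d^2 + 2cd√41. Since √41 ∉ Q this forces 2cd = 0. If d = 0 then √83 = c ∈ Q, contradicting 83 squarefree > 1. If c = 0 then 83 = 41d^2, so 41·83 = (41d)^2 is a perfect square in Q — but 41·83 = 3403 is not a perfect square (since 41 and 83 are distinct squarefree integers). Contradiction. Hence √83 ∉ Q(√41), so x^2 - 83 stays irreducible over Q(√41) and [Q(√41, √83) : Q(√41)] = 2. By the tower law, [Q(√41, √83) : Q] = 2 · 2 = 4.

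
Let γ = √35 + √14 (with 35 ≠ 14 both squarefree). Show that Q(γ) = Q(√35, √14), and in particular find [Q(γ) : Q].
[Q(γ) : Q] = 4 (equivalently, Q(γ) = Q(√35, √14))

Obviously Q(γ) ⊆ Q(√35, √14), and [Q(√35, √14):Q] = 4 (since 35, 14 are distinct squarefree integers > 1 with 490 not a perfect square). To show equality we compute the minimal polynomial of γ. From γ = √35 + √14: γ^2 = 35 + 2√(490) + 14 = 49 + 2√(490), so γ^2 - 49 = 2√(490); squaring, (γ^2 - 49)^2 = 4·490, i.e. γ^4 - 98γ^2 + 2401 - 1960 = 0, i.e. γ^4 - 98γ^2 + 441 = 0. So γ is a root of x^4 - 98x^2 + 441. This polynomial is irreducible over Q: it has no rational root (each ±√35 ± √14 is irrational), and any factorization into two quadratics over Q would force √(490) ∈ Q (pairing opposite roots) or √35, √14 ∈ Q (other pairings), all impossible. Hence [Q(γ):Q] = 4 = [Q(√35, √14):Q], so Q(γ) = Q(√35, √14).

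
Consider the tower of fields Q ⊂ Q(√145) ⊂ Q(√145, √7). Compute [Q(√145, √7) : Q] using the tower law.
[Q(√145, √7) : Q] = 4

[Q(√145):Q] = 2 (min poly x^2 - 145, irreducible since 145 is squarefree > 1). For the top step, suppose √7 ∈ Q(√145), say √7 = c + d√145 with c, d ∈ Q. Squaring: 7 = c^2 + 145d^2 + 2cd√145. Since √145 ∉ Q this forces 2cd = 0. If d = 0 then √7 = c ∈ Q, contradicting 7 squarefree > 1. If c = 0 then 7 = 145d^2, so 145·7 = (145d)^2 is a perfect square in Q — but 145·7 = 1015 is not a perfect square (since 145 and 7 are distinct squarefree integers). Contradiction. Hence √7 ∉ Q(√145), so x^2 - 7 stays irreducible over Q(√145) and [Q(√145, √7) : Q(√145)] = 2. By the tower law, [Q(√145, √7) : Q] = 2 · 2 = 4.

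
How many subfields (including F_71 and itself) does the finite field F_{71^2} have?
F_{71^2} has 2 subfields

The subfields of F_{p^n} are exactly the fields F_{p^d} for d | n (each is the fixed field of the unique index-d subgroup of Gal(F_{p^n}/F_p) ≅ Z/nZ). The divisors of n = 2 are {1, 2}, giving 2 subfields: F_{71^1}, F_{71^2}.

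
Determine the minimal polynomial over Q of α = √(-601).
m_α(x) = x^2 + 601

α satisfies α^2 + 601 = 0, so x^2 + 601 annihilates α. Since d = -601 is squarefree and ≠ 1, it is not a perfect square in Q, so x^2 + 601 has no rational root and is therefore irreducible over Q (a degree-2 polynomial over a field is irreducible iff it has no root). Hence m_α(x) = x^2 + 601.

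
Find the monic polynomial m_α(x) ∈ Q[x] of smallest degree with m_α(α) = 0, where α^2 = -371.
m_α(x) = x^2 + 371

α satisfies α^2 + 371 = 0, so x^2 + 371 annihilates α. Since d = -371 is squarefree and ≠ 1, it is not a perfect square in Q, so x^2 + 371 has no rational root and is therefore irreducible over Q (a degree-2 polynomial over a field is irreducible iff it has no root). Hence m_α(x) = x^2 + 371.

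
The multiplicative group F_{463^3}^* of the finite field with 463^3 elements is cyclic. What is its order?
|F_{463^3}^*| = 99252846

F_{463^3} has 463^3 = 99252847 elements; its multiplicative group consists of all nonzero elements, so |F_{463^3}^*| = 99252847 - 1 = 99252846. (It is cyclic since any finite subgroup of the multiplicative group of a field is cyclic.)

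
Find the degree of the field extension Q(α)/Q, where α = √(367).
[Q(α):Q] = 2

[Q(α):Q] equals the degree of the minimal polynomial of α. Here α^2 = 367 and x^2 - 367 is irreducible (d = 367 is squarefree, ≠ 1, hence not a square), so deg(m_α) = 2. Thus [Q(α):Q] = 2.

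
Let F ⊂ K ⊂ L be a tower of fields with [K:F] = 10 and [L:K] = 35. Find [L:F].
[L:F] = 350

The tower law says that for any tower of field extensions F ⊂ K ⊂ L with finite degrees, [L:F] = [L:K] · [K:F]. Here this gives [L:F] = 35 · 10 = 350.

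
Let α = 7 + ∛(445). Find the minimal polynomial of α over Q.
m_α(x) = x^3 - 21x^2 + 147x - 788

Set β = α - 7 = ∛(445), so β^3 = 445. Then (α - 7)^3 - 445 = 0, i.e. α is a root of g(x) = (x - 7)^3 - 445 = x^3 - 21x^2 + 147x - 788. Since g(x) = h(x - 7) where h(x) = x^3 - 445, and h is irreducible over Q (because 445 is not a perfect cube, so h has no rational root, and a monic cubic with no rational root is irreducible), g is also irreducible (irreducibility is preserved under the substitution x → x - 7). Hence m_α(x) = x^3 - 21x^2 + 147x - 788.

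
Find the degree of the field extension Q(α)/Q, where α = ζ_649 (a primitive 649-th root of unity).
[Q(α):Q] = 580

The minimal polynomial of ζ_649 over Q is the 649-th cyclotomic polynomial Φ_649(x), which is irreducible over Q and has degree φ(649) = 580. Hence [Q(α):Q] = φ(649) = 580.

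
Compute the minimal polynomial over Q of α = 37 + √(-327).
m_α(x) = x^2 - 74x + 1696

From α - 37 = √(-327), squaring gives (α - 37)^2 = -327, i.e. α^2 - 74α + 1369 = -327, so α^2 - 74α + 1696 = 0. The discriminant of x^2 - 74x + 1696 is (-74)^2 - 4·(1696) = 5476 - 6784 = -1308, and 4·(-327) is not a perfect square in Q since -327 is squarefree and ≠ 1. Hence x^2 - 74x + 1696 is irreducible over Q and is the minimal polynomial of α.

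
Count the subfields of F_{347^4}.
F_{347^4} has 3 subfields

The subfields of F_{p^n} are exactly the fields F_{p^d} for d | n (each is the fixed field of the unique index-d subgroup of Gal(F_{p^n}/F_p) ≅ Z/nZ). The divisors of n = 4 are {1, 2, 4}, giving 3 subfields: F_{347^1}, F_{347^2}, F_{347^4}.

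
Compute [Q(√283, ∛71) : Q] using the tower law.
[Q(√283, ∛71) : Q] = 6

Let L = Q(√283, ∛71). Since Q(√283) ⊂ L and [Q(√283):Q] = 2, the tower law gives 2 | [L:Q]. Likewise Q(∛71) ⊂ L with [Q(∛71):Q] = 3 (because 71 is not a perfect cube), so 3 | [L:Q]. As gcd(2,3) = 1, [L:Q] is divisible by 6. Conversely L is generated over Q by √283 and ∛71, so [L:Q] ≤ 2·3 = 6. Therefore [Q(√283, ∛71) : Q] = 6.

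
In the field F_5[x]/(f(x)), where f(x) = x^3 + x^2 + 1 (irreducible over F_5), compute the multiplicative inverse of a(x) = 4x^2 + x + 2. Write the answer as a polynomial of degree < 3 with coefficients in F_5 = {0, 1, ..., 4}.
a(x)^(-1) ≡ 2x^2 + 2x + 4 (mod f(x))

Since f is irreducible over F_5, F_5[x]/(f) is a field and a(x) ≠ 0 has an inverse. Apply the extended Euclidean algorithm to f(x) and a(x) in F_5[x]: f(x) = (4x + 3)·a(x) + (4x);  a(x) = (x + 4)·(4x) + (2). The last nonzero remainder is the constant 2 = gcd(f, a) in F_5. Back-substituting through the division chain expresses 2 = s(x)·a(x) + t(x)·f(x) with s(x) ≡ 4x^2 + 4x + 3 (mod f), so (4x^2 + 4x + 3)·a(x) ≡ 2 (mod f). Multiplying by 2^(-1) ≡ 3 in F_5 gives a(x)^(-1) ≡ 3·(4x^2 + 4x + 3) ≡ 2x^2 + 2x + 4 (mod f). Check: (4x^2 + x + 2)·(2x^2 + 2x + 4) = 3x^4 + 2x^2 + 3x + 3 ≡ 1 (mod x^3 + x^2 + 1).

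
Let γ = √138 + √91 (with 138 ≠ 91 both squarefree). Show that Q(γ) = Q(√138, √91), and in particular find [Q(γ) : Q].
[Q(γ) : Q] = 4 (equivalently, Q(γ) = Q(√138, √91))

Obviously Q(γ) ⊆ Q(√138, √91), and [Q(√138, √91):Q] = 4 (since 138, 91 are distinct squarefree integers > 1 with 12558 not a perfect square). To show equality we compute the minimal polynomial of γ. From γ = √138 + √91: γ^2 = 138 + 2√(12558) + 91 = 229 + 2√(12558), so γ^2 - 229 = 2√(12558); squaring, (γ^2 - 229)^2 = 4·12558, i.e. γ^4 - 458γ^2 + 52441 - 50232 = 0, i.e. γ^4 - 458γ^2 + 2209 = 0. So γ is a root of x^4 - 458x^2 + 2209. This polynomial is irreducible over Q: it has no rational root (each ±√138 ± √91 is irrational), and any factorization into two quadratics over Q would force √(12558) ∈ Q (pairing opposite roots) or √138, √91 ∈ Q (other pairings), all impossible. Hence [Q(γ):Q] = 4 = [Q(√138, √91):Q], so Q(γ) = Q(√138, √91).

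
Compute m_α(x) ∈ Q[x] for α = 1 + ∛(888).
m_α(x) = x^3 - 3x^2 + 3x - 889

Set β = α - 1 = ∛(888), so β^3 = 888. Then (α - 1)^3 - 888 = 0, i.e. α is a root of g(x) = (x - 1)^3 - 888 = x^3 - 3x^2 + 3x - 889. Since g(x) = h(x - 1) where h(x) = x^3 - 888, and h is irreducible over Q (because 888 is not a perfect cube, so h has no rational root, and a monic cubic with no rational root is irreducible), g is also irreducible (irreducibility is preserved under the substitution x → x - 1). Hence m_α(x) = x^3 - 3x^2 + 3x - 889.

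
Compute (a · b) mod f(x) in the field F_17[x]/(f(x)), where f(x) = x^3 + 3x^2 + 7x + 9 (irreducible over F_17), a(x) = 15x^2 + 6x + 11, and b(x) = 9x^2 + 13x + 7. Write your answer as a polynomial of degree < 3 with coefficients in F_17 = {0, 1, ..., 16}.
a · b ≡ 9x^2 + 11x + 2 (mod f(x))

Multiply in F_17[x]: a(x)·b(x) = (15x^2 + 6x + 11)·(9x^2 + 13x + 7) = 16x^4 + 11x^3 + 10x^2 + 15x + 9. This has degree ≥ 3, so divide by f(x) over F_17: 16x^4 + 11x^3 + 10x^2 + 15x + 9 = (16x + 14)·(x^3 + 3x^2 + 7x + 9) + (9x^2 + 11x + 2). Hence a·b ≡ 9x^2 + 11x + 2 (mod f). (F_17[x]/(f) is a field with 17^3 = 4913 elements since f is irreducible of degree 3.)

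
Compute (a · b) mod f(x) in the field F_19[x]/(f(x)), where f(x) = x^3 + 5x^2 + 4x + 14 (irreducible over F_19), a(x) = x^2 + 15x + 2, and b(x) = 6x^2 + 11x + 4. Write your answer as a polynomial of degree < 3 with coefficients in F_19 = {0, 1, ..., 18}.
a · b ≡ 11x^2 + 18x + 2 (mod f(x))

Multiply in F_19[x]: a(x)·b(x) = (x^2 + 15x + 2)·(6x^2 + 11x + 4) = 6x^4 + 6x^3 + 10x^2 + 6x + 8. This has degree ≥ 3, so divide by f(x) over F_19: 6x^4 + 6x^3 + 10x^2 + 6x + 8 = (6x + 14)·(x^3 + 5x^2 + 4x + 14) + (11x^2 + 18x + 2). Hence a·b ≡ 11x^2 + 18x + 2 (mod f). (F_19[x]/(f) is a field with 19^3 = 6859 elements since f is irreducible of degree 3.)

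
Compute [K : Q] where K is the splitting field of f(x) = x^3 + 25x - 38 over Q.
[K : Q] = 6

By the rational root test, any rational root of the monic integer polynomial f(x) = x^3 + 25x - 38 must be an integer dividing the constant term -38, i.e. one of ±{1, 2, 19, 38}. Evaluating: f(1) = -12, f(-1) = -64, f(2) = 20, f(-2) = -96, f(19) = 7296, f(-19) = -7372, f(38) = 55784, f(-38) = -55860; none is 0, so f has no rational root and is therefore irreducible over Q (a cubic with no linear factor over a field is irreducible). For an irreducible cubic, the Galois group is A_3 or S_3 according as the discriminant disc(f) = -4a^3 - 27b^2 = -4·(25)^3 - 27·(-38)^2 = -101488 is or is not a square in Q. Here disc(f) = -101488 is not a perfect square in Q, so the Galois group of f over Q is not contained in A_3 and must be all of S_3. The splitting field has degree |S_3| = 6 over Q, so [K : Q] = 6.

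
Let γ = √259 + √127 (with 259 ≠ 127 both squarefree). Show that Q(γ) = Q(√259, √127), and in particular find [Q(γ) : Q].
[Q(γ) : Q] = 4 (equivalently, Q(γ) = Q(√259, √127))

Obviously Q(γ) ⊆ Q(√259, √127), and [Q(√259, √127):Q] = 4 (since 259, 127 are distinct squarefree integers > 1 with 32893 not a perfect square). To show equality we compute the minimal polynomial of γ. From γ = √259 + √127: γ^2 = 259 + 2√(32893) + 127 = 386 + 2√(32893), so γ^2 - 386 = 2√(32893); squaring, (γ^2 - 386)^2 = 4·32893, i.e. γ^4 - 772γ^2 + 148996 - 131572 = 0, i.e. γ^4 - 772γ^2 + 17424 = 0. So γ is a root of x^4 - 772x^2 + 17424. This polynomial is irreducible over Q: it has no rational root (each ±√259 ± √127 is irrational), and any factorization into two quadratics over Q would force √(32893) ∈ Q (pairing opposite roots) or √259, √127 ∈ Q (other pairings), all impossible. Hence [Q(γ):Q] = 4 = [Q(√259, √127):Q], so Q(γ) = Q(√259, √127).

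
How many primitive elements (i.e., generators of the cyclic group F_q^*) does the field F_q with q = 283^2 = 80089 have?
There are φ(80088) = 25760 primitive elements

F_q^* is cyclic of order q - 1 = 80088. A cyclic group of order m has exactly φ(m) generators. Here m = 80088 = 2^3 · 3 · 47 · 71, so the number of primitive elements is φ(80088) = 25760.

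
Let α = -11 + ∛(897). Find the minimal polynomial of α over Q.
m_α(x) = x^3 + 33x^2 + 363x + 434

Set β = α + 11 = ∛(897), so β^3 = 897. Then (α + 11)^3 - 897 = 0, i.e. α is a root of g(x) = (x + 11)^3 - 897 = x^3 + 33x^2 + 363x + 434. Since g(x) = h(x + 11) where h(x) = x^3 - 897, and h is irreducible over Q (because 897 is not a perfect cube, so h has no rational root, and a monic cubic with no rational root is irreducible), g is also irreducible (irreducibility is preserved under the substitution x → x + 11). Hence m_α(x) = x^3 + 33x^2 + 363x + 434.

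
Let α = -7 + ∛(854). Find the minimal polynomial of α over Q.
m_α(x) = x^3 + 21x^2 + 147x - 511

Set β = α + 7 = ∛(854), so β^3 = 854. Then (α + 7)^3 - 854 = 0, i.e. α is a root of g(x) = (x + 7)^3 - 854 = x^3 + 21x^2 + 147x - 511. Since g(x) = h(x + 7) where h(x) = x^3 - 854, and h is irreducible over Q (because 854 is not a perfect cube, so h has no rational root, and a monic cubic with no rational root is irreducible), g is also irreducible (irreducibility is preserved under the substitution x → x + 7). Hence m_α(x) = x^3 + 21x^2 + 147x - 511.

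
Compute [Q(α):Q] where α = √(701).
[Q(α):Q] = 2

[Q(α):Q] equals the degree of the minimal polynomial of α. Here α^2 = 701 and x^2 - 701 is irreducible (d = 701 is squarefree, ≠ 1, hence not a square), so deg(m_α) = 2. Thus [Q(α):Q] = 2.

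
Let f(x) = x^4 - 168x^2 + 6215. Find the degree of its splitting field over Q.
[K : Q] = 4

Solving the quadratic in x^2: x^2 = (168 ± √(168^2 - 4·6215))/2 = (168 ± √3364)/2 = (168 ± 58)/2, giving x^2 = 113 or x^2 = 55. So f(x) = (x^2 - 113)(x^2 - 55) and the roots of f are ±√113, ±√55. Hence the splitting field is K = Q(√113, √55). Since 113 and 55 are distinct squarefree integers > 1, their product 6215 is not a perfect square, so √55 ∉ Q(√113). By the tower law [K:Q] = [Q(√113,√55):Q(√113)] · [Q(√113):Q] = 2 · 2 = 4.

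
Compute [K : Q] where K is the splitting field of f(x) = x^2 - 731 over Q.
[K : Q] = 2

f(x) = x^2 - 731 factors as (x - √731)(x + √731). The splitting field is K = Q(√731). Since 731 is squarefree and > 1, it is not a perfect square, so x^2 - 731 is irreducible over Q and [Q(√731) : Q] = 2. Hence [K : Q] = 2.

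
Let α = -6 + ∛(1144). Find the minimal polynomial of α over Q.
m_α(x) = x^3 + 18x^2 + 108x - 928

Set β = α + 6 = ∛(1144), so β^3 = 1144. Then (α + 6)^3 - 1144 = 0, i.e. α is a root of g(x) = (x + 6)^3 - 1144 = x^3 + 18x^2 + 108x - 928. Since g(x) = h(x + 6) where h(x) = x^3 - 1144, and h is irreducible over Q (because 1144 is not a perfect cube, so h has no rational root, and a monic cubic with no rational root is irreducible), g is also irreducible (irreducibility is preserved under the substitution x → x + 6). Hence m_α(x) = x^3 + 18x^2 + 108x - 928.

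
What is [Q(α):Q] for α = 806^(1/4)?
[Q(α):Q] = 4

α is a root of x^4 - 806. By Eisenstein's criterion at the prime p = 2 (which divides the constant term 806 but p^2 = 4 does not, since 806 is squarefree), x^4 - 806 is irreducible over Q. Hence [Q(α):Q] = 4.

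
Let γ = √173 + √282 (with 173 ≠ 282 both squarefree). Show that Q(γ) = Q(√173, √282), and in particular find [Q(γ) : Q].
[Q(γ) : Q] = 4 (equivalently, Q(γ) = Q(√173, √282))

Obviously Q(γ) ⊆ Q(√173, √282), and [Q(√173, √282):Q] = 4 (since 173, 282 are distinct squarefree integers > 1 with 48786 not a perfect square). To show equality we compute the minimal polynomial of γ. From γ = √173 + √282: γ^2 = 173 + 2√(48786) + 282 = 455 + 2√(48786), so γ^2 - 455 = 2√(48786); squaring, (γ^2 - 455)^2 = 4·48786, i.e. γ^4 - 910γ^2 + 207025 - 195144 = 0, i.e. γ^4 - 910γ^2 + 11881 = 0. So γ is a root of x^4 - 910x^2 + 11881. This polynomial is irreducible over Q: it has no rational root (each ±√173 ± √282 is irrational), and any factorization into two quadratics over Q would force √(48786) ∈ Q (pairing opposite roots) or √173, √282 ∈ Q (other pairings), all impossible. Hence [Q(γ):Q] = 4 = [Q(√173, √282):Q], so Q(γ) = Q(√173, √282).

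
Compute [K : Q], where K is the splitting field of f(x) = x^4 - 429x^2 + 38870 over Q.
[K : Q] = 4

Solving the quadratic in x^2: x^2 = (429 ± √(429^2 - 4·38870))/2 = (429 ± √28561)/2 = (429 ± 169)/2, giving x^2 = 299 or x^2 = 130. So f(x) = (x^2 - 299)(x^2 - 130) and the roots of f are ±√299, ±√130. Hence the splitting field is K = Q(√299, √130). Since 299 and 130 are distinct squarefree integers > 1, their product 38870 is not a perfect square, so √130 ∉ Q(√299). By the tower law [K:Q] = [Q(√299,√130):Q(√299)] · [Q(√299):Q] = 2 · 2 = 4.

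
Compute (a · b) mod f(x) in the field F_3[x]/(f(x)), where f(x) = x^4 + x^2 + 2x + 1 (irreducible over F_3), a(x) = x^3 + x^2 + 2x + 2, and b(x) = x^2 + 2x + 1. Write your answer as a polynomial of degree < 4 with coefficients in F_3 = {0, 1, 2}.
a · b ≡ x^3 + 2x^2 + 2x + 2 (mod f(x))

Multiply in F_3[x]: a(x)·b(x) = (x^3 + x^2 + 2x + 2)·(x^2 + 2x + 1) = x^5 + 2x^3 + x^2 + 2. This has degree ≥ 4, so divide by f(x) over F_3: x^5 + 2x^3 + x^2 + 2 = (x)·(x^4 + x^2 + 2x + 1) + (x^3 + 2x^2 + 2x + 2). Hence a·b ≡ x^3 + 2x^2 + 2x + 2 (mod f). (F_3[x]/(f) is a field with 3^4 = 81 elements since f is irreducible of degree 4.)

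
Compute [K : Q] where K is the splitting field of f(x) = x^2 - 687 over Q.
[K : Q] = 2

f(x) = x^2 - 687 factors as (x - √687)(x + √687). The splitting field is K = Q(√687). Since 687 is squarefree and > 1, it is not a perfect square, so x^2 - 687 is irreducible over Q and [Q(√687) : Q] = 2. Hence [K : Q] = 2.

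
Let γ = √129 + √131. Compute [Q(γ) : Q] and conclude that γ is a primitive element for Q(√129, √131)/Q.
[Q(γ) : Q] = 4 (equivalently, Q(γ) = Q(√129, √131))

Obviously Q(γ) ⊆ Q(√129, √131), and [Q(√129, √131):Q] = 4 (since 129, 131 are distinct squarefree integers > 1 with 16899 not a perfect square). To show equality we compute the minimal polynomial of γ. From γ = √129 + √131: γ^2 = 129 + 2√(16899) + 131 = 260 + 2√(16899), so γ^2 - 260 = 2√(16899); squaring, (γ^2 - 260)^2 = 4·16899, i.e. γ^4 - 520γ^2 + 67600 - 67596 = 0, i.e. γ^4 - 520γ^2 + 4 = 0. So γ is a root of x^4 - 520x^2 + 4. This polynomial is irreducible over Q: it has no rational root (each ±√129 ± √131 is irrational), and any factorization into two quadratics over Q would force √(16899) ∈ Q (pairing opposite roots) or √129, √131 ∈ Q (other pairings), all impossible. Hence [Q(γ):Q] = 4 = [Q(√129, √131):Q], so Q(γ) = Q(√129, √131).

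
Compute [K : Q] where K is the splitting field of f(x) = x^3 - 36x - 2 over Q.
[K : Q] = 6

By the rational root test, any rational root of the monic integer polynomial f(x) = x^3 - 36x - 2 must be an integer dividing the constant term -2, i.e. one of ±{1, 2}. Evaluating: f(1) = -37, f(-1) = 33, f(2) = -66, f(-2) = 62; none is 0, so f has no rational root and is therefore irreducible over Q (a cubic with no linear factor over a field is irreducible). For an irreducible cubic, the Galois group is A_3 or S_3 according as the discriminant disc(f) = -4a^3 - 27b^2 = -4·(-36)^3 - 27·(-2)^2 = 186516 is or is not a square in Q. Here disc(f) = 186516 is not a perfect square in Q, so the Galois group of f over Q is not contained in A_3 and must be all of S_3. The splitting field has degree |S_3| = 6 over Q, so [K : Q] = 6.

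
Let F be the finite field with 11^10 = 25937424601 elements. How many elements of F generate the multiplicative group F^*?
There are φ(25937424600) = 6913984000 primitive elements

F_q^* is cyclic of order q - 1 = 25937424600. A cyclic group of order m has exactly φ(m) generators. Here m = 25937424600 = 2^3 · 3 · 5^2 · 3221 · 13421, so the number of primitive elements is φ(25937424600) = 6913984000.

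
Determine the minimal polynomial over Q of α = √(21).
m_α(x) = x^2 - 21

α satisfies α^2 - 21 = 0, so x^2 - 21 annihilates α. Since d = 21 is squarefree and ≠ 1, it is not a perfect square in Q, so x^2 - 21 has no rational root and is therefore irreducible over Q (a degree-2 polynomial over a field is irreducible iff it has no root). Hence m_α(x) = x^2 - 21.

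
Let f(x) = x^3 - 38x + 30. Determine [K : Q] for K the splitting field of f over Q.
[K : Q] = 6

By the rational root test, any rational root of the monic integer polynomial f(x) = x^3 - 38x + 30 must be an integer dividing the constant term 30, i.e. one of ±{1, 2, 3, 5, 6, 10, 15, 30}. Evaluating: f(1) = -7, f(-1) = 67, f(2) = -38, f(-2) = 98, f(3) = -57, f(-3) = 117, f(5) = -35, f(-5) = 95, f(6) = 18, f(-6) = 42, f(10) = 650, f(-10) = -590, f(15) = 2835, f(-15) = -2775, f(30) = 25890, f(-30) = -25830; none is 0, so f has no rational root and is therefore irreducible over Q (a cubic with no linear factor over a field is irreducible). For an irreducible cubic, the Galois group is A_3 or S_3 according as the discriminant disc(f) = -4a^3 - 27b^2 = -4·(-38)^3 - 27·(30)^2 = 195188 is or is not a square in Q. Here disc(f) = 195188 is not a perfect square in Q, so the Galois group of f over Q is not contained in A_3 and must be all of S_3. The splitting field has degree |S_3| = 6 over Q, so [K : Q] = 6.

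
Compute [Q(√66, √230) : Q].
[Q(√66, √230) : Q] = 4

[Q(√66):Q] = 2 (min poly x^2 - 66, irreducible since 66 is squarefree > 1). For the top step, suppose √230 ∈ Q(√66), say √230 = c + d√66 with c, d ∈ Q. Squaring: 230 = c^2 + 66d^2 + 2cd√66. Since √66 ∉ Q this forces 2cd = 0. If d = 0 then √230 = c ∈ Q, contradicting 230 squarefree > 1. If c = 0 then 230 = 66d^2, so 66·230 = (66d)^2 is a perfect square in Q — but 66·230 = 15180 is not a perfect square (since 66 and 230 are distinct squarefree integers). Contradiction. Hence √230 ∉ Q(√66), so x^2 - 230 stays irreducible over Q(√66) and [Q(√66, √230) : Q(√66)] = 2. By the tower law, [Q(√66, √230) : Q] = 2 · 2 = 4.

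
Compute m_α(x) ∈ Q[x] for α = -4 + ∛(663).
m_α(x) = x^3 + 12x^2 + 48x - 599

Set β = α + 4 = ∛(663), so β^3 = 663. Then (α + 4)^3 - 663 = 0, i.e. α is a root of g(x) = (x + 4)^3 - 663 = x^3 + 12x^2 + 48x - 599. Since g(x) = h(x + 4) where h(x) = x^3 - 663, and h is irreducible over Q (because 663 is not a perfect cube, so h has no rational root, and a monic cubic with no rational root is irreducible), g is also irreducible (irreducibility is preserved under the substitution x → x + 4). Hence m_α(x) = x^3 + 12x^2 + 48x - 599.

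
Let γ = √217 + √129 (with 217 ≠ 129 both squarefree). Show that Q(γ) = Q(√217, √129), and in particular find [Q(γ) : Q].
[Q(γ) : Q] = 4 (equivalently, Q(γ) = Q(√217, √129))

Obviously Q(γ) ⊆ Q(√217, √129), and [Q(√217, √129):Q] = 4 (since 217, 129 are distinct squarefree integers > 1 with 27993 not a perfect square). To show equality we compute the minimal polynomial of γ. From γ = √217 + √129: γ^2 = 217 + 2√(27993) + 129 = 346 + 2√(27993), so γ^2 - 346 = 2√(27993); squaring, (γ^2 - 346)^2 = 4·27993, i.e. γ^4 - 692γ^2 + 119716 - 111972 = 0, i.e. γ^4 - 692γ^2 + 7744 = 0. So γ is a root of x^4 - 692x^2 + 7744. This polynomial is irreducible over Q: it has no rational root (each ±√217 ± √129 is irrational), and any factorization into two quadratics over Q would force √(27993) ∈ Q (pairing opposite roots) or √217, √129 ∈ Q (other pairings), all impossible. Hence [Q(γ):Q] = 4 = [Q(√217, √129):Q], so Q(γ) = Q(√217, √129).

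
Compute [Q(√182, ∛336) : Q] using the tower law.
[Q(√182, ∛336) : Q] = 6

Let L = Q(√182, ∛336). Since Q(√182) ⊂ L and [Q(√182):Q] = 2, the tower law gives 2 | [L:Q]. Likewise Q(∛336) ⊂ L with [Q(∛336):Q] = 3 (because 336 is not a perfect cube), so 3 | [L:Q]. As gcd(2,3) = 1, [L:Q] is divisible by 6. Conversely L is generated over Q by √182 and ∛336, so [L:Q] ≤ 2·3 = 6. Therefore [Q(√182, ∛336) : Q] = 6.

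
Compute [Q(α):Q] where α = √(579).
[Q(α):Q] = 2

[Q(α):Q] equals the degree of the minimal polynomial of α. Here α^2 = 579 and x^2 - 579 is irreducible (d = 579 is squarefree, ≠ 1, hence not a square), so deg(m_α) = 2. Thus [Q(α):Q] = 2.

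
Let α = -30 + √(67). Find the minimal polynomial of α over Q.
m_α(x) = x^2 + 60x + 833

From α + 30 = √(67), squaring gives (α + 30)^2 = 67, i.e. α^2 + 60α + 900 = 67, so α^2 + 60α + 833 = 0. The discriminant of x^2 + 60x + 833 is (60)^2 - 4·(833) = 3600 - 3332 = 268, and 4·(67) is not a perfect square in Q since 67 is squarefree and ≠ 1. Hence x^2 + 60x + 833 is irreducible over Q and is the minimal polynomial of α.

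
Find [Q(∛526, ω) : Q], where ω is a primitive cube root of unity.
[Q(∛526, ω) : Q] = 6

[Q(∛526):Q] = 3 (min poly x^3 - 526, irreducible since 526 is not a perfect cube). [Q(ω):Q] = 2 (min poly x^2 + x + 1). Since Q(∛526) ⊂ R and ω ∉ R, we have ω ∉ Q(∛526), so x^2 + x + 1 remains irreducible over Q(∛526) and [Q(∛526, ω) : Q(∛526)] = 2. By the tower law, [Q(∛526, ω) : Q] = 3 · 2 = 6. (In fact Q(∛526, ω) is the splitting field of x^3 - 526 over Q.)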